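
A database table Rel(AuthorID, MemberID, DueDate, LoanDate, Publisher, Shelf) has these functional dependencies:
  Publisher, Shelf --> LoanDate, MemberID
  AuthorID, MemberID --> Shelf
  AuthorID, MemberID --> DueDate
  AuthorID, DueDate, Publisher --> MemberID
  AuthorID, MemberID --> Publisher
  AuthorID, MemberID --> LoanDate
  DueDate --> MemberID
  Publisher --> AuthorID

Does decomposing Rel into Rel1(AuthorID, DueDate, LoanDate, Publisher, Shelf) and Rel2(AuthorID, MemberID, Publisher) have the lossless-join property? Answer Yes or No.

No

Common attributes: {AuthorID, Publisher}; their closure is {AuthorID, Publisher}.
The closure covers neither Rel1 nor Rel2 entirely; the join is not lossless.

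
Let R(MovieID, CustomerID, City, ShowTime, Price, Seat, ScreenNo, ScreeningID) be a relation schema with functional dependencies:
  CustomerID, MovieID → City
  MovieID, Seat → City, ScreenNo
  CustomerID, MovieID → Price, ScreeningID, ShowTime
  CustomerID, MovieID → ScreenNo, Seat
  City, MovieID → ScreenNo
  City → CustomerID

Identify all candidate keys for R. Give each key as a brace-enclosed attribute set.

{MovieID} never appears on the right of any FD, so every key must include it.
{City, MovieID} is a candidate key since {City, MovieID}⁺ = {City, CustomerID, MovieID, Price, ScreenNo, ScreeningID, Seat, ShowTime} covers every attribute.
{CustomerID, MovieID} is a candidate key since {CustomerID, MovieID}⁺ = {City, CustomerID, MovieID, Price, ScreenNo, ScreeningID, Seat, ShowTime} covers every attribute.
{MovieID, Seat} is a candidate key since {MovieID, Seat}⁺ = {City, CustomerID, MovieID, Price, ScreenNo, ScreeningID, Seat, ShowTime} covers every attribute.
No proper subset of any of these is a key, and no other minimal superkey exists.

{City, MovieID}, {CustomerID, MovieID}, {MovieID, Seat}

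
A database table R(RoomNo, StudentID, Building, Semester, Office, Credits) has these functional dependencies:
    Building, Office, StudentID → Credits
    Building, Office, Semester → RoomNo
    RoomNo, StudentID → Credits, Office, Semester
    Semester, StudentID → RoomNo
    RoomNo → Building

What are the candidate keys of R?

{RoomNo, StudentID}, {Semester, StudentID}

{StudentID} never appears on the right of any FD, so every key must include it.
{RoomNo, StudentID} is a candidate key since {RoomNo, StudentID}⁺ = {Building, Credits, Office, RoomNo, Semester, StudentID} covers every attribute.
{Semester, StudentID} is a candidate key since {Semester, StudentID}⁺ = {Building, Credits, Office, RoomNo, Semester, StudentID} covers every attribute.
No proper subset of any of these is a key, and no other minimal superkey exists.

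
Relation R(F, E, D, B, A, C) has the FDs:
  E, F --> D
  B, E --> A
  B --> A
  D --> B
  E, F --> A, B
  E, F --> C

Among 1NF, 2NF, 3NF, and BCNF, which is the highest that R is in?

Candidate key: {E, F}. Prime attributes: {E, F}.
B, E --> A breaks BCNF: {B, E}⁺ = {A, B, E}, so {B, E} is not a superkey.
Because {A} is non-prime and the left side of B, E --> A is not a superkey, the relation is not in 3NF.
No non-prime attribute depends on a proper subset of any candidate key, so 2NF holds.

2NF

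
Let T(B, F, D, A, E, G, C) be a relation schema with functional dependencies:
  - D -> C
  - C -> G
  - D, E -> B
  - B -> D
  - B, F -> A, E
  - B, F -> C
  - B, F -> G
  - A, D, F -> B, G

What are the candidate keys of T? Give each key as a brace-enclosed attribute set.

No FD produces {F}, so it must be in every candidate key.
{B, F}⁺ = {A, B, C, D, E, F, G} — all of the relation — so {B, F} is a candidate key.
{A, D, F}⁺ = {A, B, C, D, E, F, G} — all of the relation — so {A, D, F} is a candidate key.
{D, E, F}⁺ = {A, B, C, D, E, F, G} — all of the relation — so {D, E, F} is a candidate key.
No proper subset of any of these is a key, and no other minimal superkey exists.

{A, D, F}, {B, F}, {D, E, F}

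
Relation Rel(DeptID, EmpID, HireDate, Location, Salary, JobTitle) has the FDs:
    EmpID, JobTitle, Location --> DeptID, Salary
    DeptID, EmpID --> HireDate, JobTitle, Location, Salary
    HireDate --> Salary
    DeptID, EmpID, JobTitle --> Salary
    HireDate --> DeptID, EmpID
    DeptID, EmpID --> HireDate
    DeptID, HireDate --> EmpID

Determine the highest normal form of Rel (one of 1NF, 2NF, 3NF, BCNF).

Candidate keys: {DeptID, EmpID}, {EmpID, JobTitle, Location}, {HireDate}. Prime attributes: {DeptID, EmpID, HireDate, JobTitle, Location}.
Every FD has a superkey on the left, so the relation is in BCNF.

BCNF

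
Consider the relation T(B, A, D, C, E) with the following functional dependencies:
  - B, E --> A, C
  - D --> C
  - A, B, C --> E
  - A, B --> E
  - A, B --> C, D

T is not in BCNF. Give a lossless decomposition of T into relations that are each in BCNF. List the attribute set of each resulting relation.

Candidate keys of the original relation: {A, B}, {B, E}.
Within {A, B, C, D, E}: {D}⁺ ∩ {A, B, C, D, E} = {C, D}, not the whole set, so D --> C violates BCNF; decompose into {C, D} and {A, B, D, E}.
{C, D} has no BCNF violation.
{A, B, D, E} has no BCNF violation.

{A, B, D, E}; {C, D}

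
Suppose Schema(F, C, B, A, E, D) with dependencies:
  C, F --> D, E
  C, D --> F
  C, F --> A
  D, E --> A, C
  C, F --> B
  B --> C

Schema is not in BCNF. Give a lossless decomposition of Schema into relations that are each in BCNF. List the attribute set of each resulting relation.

Candidate keys of the original relation: {B, D}, {B, F}, {C, D}, {C, F}, {D, E}.
In {A, B, C, D, E, F}, {B} is not a superkey ({B}⁺ restricted to this set is {B, C}), so split on B --> C into {B, C} and {A, B, D, E, F}.
{B, C} is in BCNF.
{A, B, D, E, F} is in BCNF.

{A, B, D, E, F}; {B, C}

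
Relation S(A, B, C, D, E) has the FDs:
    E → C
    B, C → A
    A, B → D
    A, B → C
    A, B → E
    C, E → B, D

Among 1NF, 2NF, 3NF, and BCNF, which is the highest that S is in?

BCNF

Candidate keys: {A, B}, {B, C}, {E}. Prime attributes: {A, B, C, E}.
The left-hand side of every FD is a superkey, so BCNF is satisfied.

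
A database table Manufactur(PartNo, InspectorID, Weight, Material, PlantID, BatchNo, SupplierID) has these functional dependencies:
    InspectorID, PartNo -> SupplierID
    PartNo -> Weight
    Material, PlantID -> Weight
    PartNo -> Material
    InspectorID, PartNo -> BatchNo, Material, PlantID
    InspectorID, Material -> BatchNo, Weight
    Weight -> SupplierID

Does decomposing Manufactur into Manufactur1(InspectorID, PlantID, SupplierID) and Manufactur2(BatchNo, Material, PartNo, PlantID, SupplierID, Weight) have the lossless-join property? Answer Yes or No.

Common attributes: {PlantID, SupplierID}; their closure is {PlantID, SupplierID}.
Neither Manufactur1 nor Manufactur2 is contained in that closure, so the decomposition is lossy.

No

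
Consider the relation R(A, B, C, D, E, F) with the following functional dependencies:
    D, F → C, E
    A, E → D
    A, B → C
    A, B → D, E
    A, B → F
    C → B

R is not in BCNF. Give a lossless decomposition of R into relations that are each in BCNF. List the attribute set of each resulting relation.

Candidate keys of the original relation: {A, B}, {A, C}, {A, D, F}, {A, E, F}.
In {A, B, C, D, E, F}, {D, F} is not a superkey ({D, F}⁺ restricted to this set is {B, C, D, E, F}), so split on D, F → B, C, E into {B, C, D, E, F} and {A, D, F}.
In {B, C, D, E, F}, {C} is not a superkey ({C}⁺ restricted to this set is {B, C}), so split on C → B into {B, C} and {C, D, E, F}.
{B, C} has no BCNF violation.
{C, D, E, F} has no BCNF violation.
{A, D, F} has no BCNF violation.

{A, D, F}; {B, C}; {C, D, E, F}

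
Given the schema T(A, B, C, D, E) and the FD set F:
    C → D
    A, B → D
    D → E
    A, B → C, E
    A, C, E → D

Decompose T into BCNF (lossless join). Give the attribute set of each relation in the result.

Candidate key of the original relation: {A, B}.
Within {A, B, C, D, E}: {C}⁺ ∩ {A, B, C, D, E} = {C, D, E}, not the whole set, so C → D, E violates BCNF; decompose into {C, D, E} and {A, B, C}.
Within {C, D, E}: {D}⁺ ∩ {C, D, E} = {D, E}, not the whole set, so D → E violates BCNF; decompose into {D, E} and {C, D}.
{D, E} is in BCNF.
{C, D} is in BCNF.
{A, B, C} is in BCNF.

{A, B, C}; {C, D}; {D, E}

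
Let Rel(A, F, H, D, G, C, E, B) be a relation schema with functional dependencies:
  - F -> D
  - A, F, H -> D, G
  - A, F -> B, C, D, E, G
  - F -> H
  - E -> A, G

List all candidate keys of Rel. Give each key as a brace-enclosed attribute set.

No FD produces {F}, so it must be in every candidate key.
{A, F}⁺ = {A, B, C, D, E, F, G, H} — all of the relation — so {A, F} is a candidate key.
{E, F}⁺ = {A, B, C, D, E, F, G, H} — all of the relation — so {E, F} is a candidate key.
Any other superkey properly contains one of these, so there are no further candidate keys.

{A, F}, {E, F}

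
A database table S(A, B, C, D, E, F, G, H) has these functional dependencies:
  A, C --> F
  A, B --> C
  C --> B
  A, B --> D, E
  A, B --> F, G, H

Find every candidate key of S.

{A} never appears on the right of any FD, so every key must include it.
{A, B} is a candidate key since {A, B}⁺ = {A, B, C, D, E, F, G, H} covers every attribute.
{A, C} is a candidate key since {A, C}⁺ = {A, B, C, D, E, F, G, H} covers every attribute.
These are minimal and exhaustive — every other superkey contains one of them.

{A, B}, {A, C}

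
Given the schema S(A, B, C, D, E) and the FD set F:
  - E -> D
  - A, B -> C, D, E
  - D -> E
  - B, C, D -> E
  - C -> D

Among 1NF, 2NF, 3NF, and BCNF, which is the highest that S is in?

2NF

Candidate key: {A, B}. Prime attributes: {A, B}.
E -> D: {E}⁺ = {D, E}, which is not all of the attributes, so the left side is not a superkey — BCNF is violated.
Because {D} is non-prime and the left side of E -> D is not a superkey, the relation is not in 3NF.
No non-prime attribute depends on a proper subset of any candidate key, so 2NF holds.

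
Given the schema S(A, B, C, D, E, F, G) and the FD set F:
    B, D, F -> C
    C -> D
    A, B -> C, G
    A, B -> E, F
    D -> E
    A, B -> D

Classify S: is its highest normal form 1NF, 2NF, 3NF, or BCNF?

Candidate key: {A, B}. Prime attributes: {A, B}.
For B, D, F -> C we have {B, D, F}⁺ = {B, C, D, E, F}; {B, D, F} is not a superkey, so BCNF fails.
B, D, F -> C has non-prime {C} on the right and a non-superkey on the left, so 3NF fails.
No proper subset of a key has a non-prime attribute in its closure, so there is no partial dependency; 2NF holds.

2NF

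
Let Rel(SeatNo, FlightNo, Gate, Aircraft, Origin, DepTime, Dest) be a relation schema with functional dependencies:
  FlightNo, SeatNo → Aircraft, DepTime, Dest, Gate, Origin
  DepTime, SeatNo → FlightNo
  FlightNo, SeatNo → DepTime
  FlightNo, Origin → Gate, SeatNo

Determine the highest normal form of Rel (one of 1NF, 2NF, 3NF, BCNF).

Candidate keys: {DepTime, SeatNo}, {FlightNo, Origin}, {FlightNo, SeatNo}. Prime attributes: {DepTime, FlightNo, Origin, SeatNo}.
The left-hand side of every FD is a superkey, so BCNF is satisfied.

BCNF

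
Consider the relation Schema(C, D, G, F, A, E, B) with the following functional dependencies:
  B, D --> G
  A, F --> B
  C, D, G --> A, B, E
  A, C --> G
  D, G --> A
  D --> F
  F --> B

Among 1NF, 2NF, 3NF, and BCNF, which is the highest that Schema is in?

Candidate key: {C, D}. Prime attributes: {C, D}.
B, D --> G breaks BCNF: {B, D}⁺ = {A, B, D, F, G}, so {B, D} is not a superkey.
B, D --> G determines the non-prime attribute {G} from a non-superkey — 3NF is violated.
{D} is a proper subset of the key {C, D}, and {D}⁺ contains the non-prime attributes {A, B, F, G} — a partial dependency, so 2NF is violated.

1NF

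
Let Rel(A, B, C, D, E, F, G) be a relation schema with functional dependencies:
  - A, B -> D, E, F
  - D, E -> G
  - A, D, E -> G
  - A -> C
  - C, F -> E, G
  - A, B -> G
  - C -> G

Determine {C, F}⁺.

Start with {C, F}.
C, F -> E, G applies; add {E, G} → now {C, E, F, G}.
No further FD applies.

{C, E, F, G}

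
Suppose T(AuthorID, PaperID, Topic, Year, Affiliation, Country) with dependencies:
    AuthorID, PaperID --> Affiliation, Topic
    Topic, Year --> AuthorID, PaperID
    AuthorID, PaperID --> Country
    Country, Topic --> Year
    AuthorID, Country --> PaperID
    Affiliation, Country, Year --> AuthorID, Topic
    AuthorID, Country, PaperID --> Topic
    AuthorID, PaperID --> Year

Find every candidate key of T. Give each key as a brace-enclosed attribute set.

{AuthorID, Country}⁺ = {Affiliation, AuthorID, Country, PaperID, Topic, Year} — all of the relation — so {AuthorID, Country} is a candidate key.
{AuthorID, PaperID}⁺ = {Affiliation, AuthorID, Country, PaperID, Topic, Year} — all of the relation — so {AuthorID, PaperID} is a candidate key.
{Country, Topic}⁺ = {Affiliation, AuthorID, Country, PaperID, Topic, Year} — all of the relation — so {Country, Topic} is a candidate key.
{Topic, Year}⁺ = {Affiliation, AuthorID, Country, PaperID, Topic, Year} — all of the relation — so {Topic, Year} is a candidate key.
{Affiliation, Country, Year}⁺ = {Affiliation, AuthorID, Country, PaperID, Topic, Year} — all of the relation — so {Affiliation, Country, Year} is a candidate key.
These are minimal and exhaustive — every other superkey contains one of them.

{Affiliation, Country, Year}, {AuthorID, Country}, {AuthorID, PaperID}, {Country, Topic}, {Topic, Year}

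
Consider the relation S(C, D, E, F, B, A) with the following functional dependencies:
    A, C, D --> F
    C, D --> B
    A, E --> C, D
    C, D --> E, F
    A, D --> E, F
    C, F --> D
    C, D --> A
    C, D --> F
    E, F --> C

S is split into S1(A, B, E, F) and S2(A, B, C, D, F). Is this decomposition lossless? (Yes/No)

No

Common attributes: {A, B, F}; their closure is {A, B, F}.
Neither S1 nor S2 is contained in that closure, so the decomposition is lossy.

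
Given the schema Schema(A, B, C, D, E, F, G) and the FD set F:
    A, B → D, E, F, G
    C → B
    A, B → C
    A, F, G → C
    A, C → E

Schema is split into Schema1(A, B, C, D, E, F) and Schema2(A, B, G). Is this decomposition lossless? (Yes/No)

Yes

The shared attributes are {A, B} and {A, B}⁺ = {A, B, C, D, E, F, G}.
This includes all of Schema1, so the common attributes are a superkey of Schema1 — the join is lossless.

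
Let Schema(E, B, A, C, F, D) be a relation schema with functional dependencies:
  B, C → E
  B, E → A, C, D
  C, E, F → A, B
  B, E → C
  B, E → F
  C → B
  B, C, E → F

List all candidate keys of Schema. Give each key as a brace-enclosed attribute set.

{B, E}, {C}

{C}⁺ = {A, B, C, D, E, F} — all of the relation — so {C} is a candidate key.
{B, E}⁺ = {A, B, C, D, E, F} — all of the relation — so {B, E} is a candidate key.
Any other superkey properly contains one of these, so there are no further candidate keys.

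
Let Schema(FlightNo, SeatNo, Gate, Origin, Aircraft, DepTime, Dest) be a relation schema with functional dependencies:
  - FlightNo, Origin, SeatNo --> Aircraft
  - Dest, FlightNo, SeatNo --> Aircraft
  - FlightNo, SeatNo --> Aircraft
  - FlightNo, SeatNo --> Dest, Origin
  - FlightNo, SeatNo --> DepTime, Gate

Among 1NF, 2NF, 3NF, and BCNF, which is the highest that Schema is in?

Candidate key: {FlightNo, SeatNo}. Prime attributes: {FlightNo, SeatNo}.
Every FD has a superkey on the left, so the relation is in BCNF.

BCNF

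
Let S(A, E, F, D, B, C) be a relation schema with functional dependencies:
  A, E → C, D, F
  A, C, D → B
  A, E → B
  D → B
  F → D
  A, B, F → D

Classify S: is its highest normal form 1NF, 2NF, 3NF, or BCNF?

2NF

Candidate key: {A, E}. Prime attributes: {A, E}.
A, C, D → B breaks BCNF: {A, C, D}⁺ = {A, B, C, D}, so {A, C, D} is not a superkey.
A, C, D → B has non-prime {B} on the right and a non-superkey on the left, so 3NF fails.
No proper subset of a key has a non-prime attribute in its closure, so there is no partial dependency; 2NF holds.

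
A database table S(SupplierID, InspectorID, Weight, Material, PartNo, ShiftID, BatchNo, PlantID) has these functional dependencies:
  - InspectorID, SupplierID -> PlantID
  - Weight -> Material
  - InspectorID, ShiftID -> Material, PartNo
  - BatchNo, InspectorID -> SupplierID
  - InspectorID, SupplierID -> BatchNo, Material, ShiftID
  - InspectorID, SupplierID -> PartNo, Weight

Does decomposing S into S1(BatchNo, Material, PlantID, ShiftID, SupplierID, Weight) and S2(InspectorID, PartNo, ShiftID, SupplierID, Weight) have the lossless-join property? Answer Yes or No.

S1 ∩ S2 = {ShiftID, SupplierID, Weight}; its closure under F is {Material, ShiftID, SupplierID, Weight}.
Neither S1 nor S2 is contained in that closure, so the decomposition is lossy.

No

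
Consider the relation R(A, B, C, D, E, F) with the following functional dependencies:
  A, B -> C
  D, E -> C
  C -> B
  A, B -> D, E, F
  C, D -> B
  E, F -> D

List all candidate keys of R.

{A, B}, {A, C}, {A, D, E}, {A, E, F}

Attributes never on any right-hand side: {A} — every candidate key must contain it.
{A, B}⁺ = {A, B, C, D, E, F}, which is every attribute, so {A, B} is a candidate key.
{A, C}⁺ = {A, B, C, D, E, F}, which is every attribute, so {A, C} is a candidate key.
{A, D, E}⁺ = {A, B, C, D, E, F}, which is every attribute, so {A, D, E} is a candidate key.
{A, E, F}⁺ = {A, B, C, D, E, F}, which is every attribute, so {A, E, F} is a candidate key.
These are minimal and exhaustive — every other superkey contains one of them.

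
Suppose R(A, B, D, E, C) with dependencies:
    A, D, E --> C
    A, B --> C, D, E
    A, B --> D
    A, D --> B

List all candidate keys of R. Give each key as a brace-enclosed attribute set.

{A, B}, {A, D}

Attributes never on any right-hand side: {A} — every candidate key must contain it.
{A, B}⁺ = {A, B, C, D, E}, which is every attribute, so {A, B} is a candidate key.
{A, D}⁺ = {A, B, C, D, E}, which is every attribute, so {A, D} is a candidate key.
No proper subset of any of these is a key, and no other minimal superkey exists.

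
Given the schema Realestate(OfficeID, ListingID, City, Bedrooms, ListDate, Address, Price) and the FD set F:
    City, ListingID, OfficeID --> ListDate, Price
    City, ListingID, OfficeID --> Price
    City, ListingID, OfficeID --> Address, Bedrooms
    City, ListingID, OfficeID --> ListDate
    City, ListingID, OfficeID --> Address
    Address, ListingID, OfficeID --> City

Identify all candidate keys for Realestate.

{Address, ListingID, OfficeID}, {City, ListingID, OfficeID}

{ListingID, OfficeID} never appear on the right of any FD, so every key must include all of them.
{Address, ListingID, OfficeID}⁺ = {Address, Bedrooms, City, ListDate, ListingID, OfficeID, Price}, which is every attribute, so {Address, ListingID, OfficeID} is a candidate key.
{City, ListingID, OfficeID}⁺ = {Address, Bedrooms, City, ListDate, ListingID, OfficeID, Price}, which is every attribute, so {City, ListingID, OfficeID} is a candidate key.
No proper subset of any of these is a key, and no other minimal superkey exists.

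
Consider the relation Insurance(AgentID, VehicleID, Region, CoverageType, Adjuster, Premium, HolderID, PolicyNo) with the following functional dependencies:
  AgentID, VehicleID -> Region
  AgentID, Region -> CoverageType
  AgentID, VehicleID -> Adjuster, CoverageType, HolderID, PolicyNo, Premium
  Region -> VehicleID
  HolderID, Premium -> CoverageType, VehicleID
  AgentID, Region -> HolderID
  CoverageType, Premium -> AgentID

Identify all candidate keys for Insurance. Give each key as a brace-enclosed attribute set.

{AgentID, Region}, {AgentID, VehicleID}, {CoverageType, Premium, Region}, {CoverageType, Premium, VehicleID}, {HolderID, Premium}

{AgentID, Region}⁺ = {Adjuster, AgentID, CoverageType, HolderID, PolicyNo, Premium, Region, VehicleID} — all of the relation — so {AgentID, Region} is a candidate key.
{AgentID, VehicleID}⁺ = {Adjuster, AgentID, CoverageType, HolderID, PolicyNo, Premium, Region, VehicleID} — all of the relation — so {AgentID, VehicleID} is a candidate key.
{HolderID, Premium}⁺ = {Adjuster, AgentID, CoverageType, HolderID, PolicyNo, Premium, Region, VehicleID} — all of the relation — so {HolderID, Premium} is a candidate key.
{CoverageType, Premium, Region}⁺ = {Adjuster, AgentID, CoverageType, HolderID, PolicyNo, Premium, Region, VehicleID} — all of the relation — so {CoverageType, Premium, Region} is a candidate key.
{CoverageType, Premium, VehicleID}⁺ = {Adjuster, AgentID, CoverageType, HolderID, PolicyNo, Premium, Region, VehicleID} — all of the relation — so {CoverageType, Premium, VehicleID} is a candidate key.
No proper subset of any of these is a key, and no other minimal superkey exists.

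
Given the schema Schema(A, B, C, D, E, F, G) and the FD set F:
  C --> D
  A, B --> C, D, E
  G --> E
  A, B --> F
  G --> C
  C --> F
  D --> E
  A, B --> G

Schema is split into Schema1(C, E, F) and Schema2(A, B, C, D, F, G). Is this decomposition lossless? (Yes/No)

Yes

Schema1 ∩ Schema2 = {C, F}; its closure under F is {C, D, E, F}.
Schema1 is contained in that closure, so Schema1 ∩ Schema2 --> Schema1 holds and the join is lossless.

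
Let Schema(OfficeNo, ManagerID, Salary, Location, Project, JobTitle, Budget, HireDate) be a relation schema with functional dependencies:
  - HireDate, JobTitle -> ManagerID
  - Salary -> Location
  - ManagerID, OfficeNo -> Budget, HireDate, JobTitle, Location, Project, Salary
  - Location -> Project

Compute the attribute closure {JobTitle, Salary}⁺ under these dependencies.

Start with {JobTitle, Salary}.
Salary -> Location applies; add {Location} → now {JobTitle, Location, Salary}.
Location -> Project applies; add {Project} → now {JobTitle, Location, Project, Salary}.
No further FD applies.

{JobTitle, Location, Project, Salary}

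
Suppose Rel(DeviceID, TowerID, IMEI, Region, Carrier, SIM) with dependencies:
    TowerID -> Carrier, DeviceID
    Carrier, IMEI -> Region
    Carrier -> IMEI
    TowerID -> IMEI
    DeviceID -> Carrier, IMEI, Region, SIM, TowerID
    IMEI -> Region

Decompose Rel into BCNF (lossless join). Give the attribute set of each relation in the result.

{Carrier, DeviceID, SIM, TowerID}; {Carrier, IMEI}; {IMEI, Region}

Candidate keys of the original relation: {DeviceID}, {TowerID}.
{Carrier, DeviceID, IMEI, Region, SIM, TowerID}: {Carrier, IMEI} determines {Carrier, IMEI, Region} here but is not a superkey — split on Carrier, IMEI -> Region, giving {Carrier, IMEI, Region} and {Carrier, DeviceID, IMEI, SIM, TowerID}.
{Carrier, IMEI, Region}: {IMEI} determines {IMEI, Region} here but is not a superkey — split on IMEI -> Region, giving {IMEI, Region} and {Carrier, IMEI}.
{IMEI, Region} has no BCNF violation.
{Carrier, IMEI} has no BCNF violation.
{Carrier, DeviceID, IMEI, SIM, TowerID}: {Carrier} determines {Carrier, IMEI} here but is not a superkey — split on Carrier -> IMEI, giving {Carrier, IMEI} and {Carrier, DeviceID, SIM, TowerID}.
{Carrier, IMEI} has no BCNF violation.
{Carrier, DeviceID, SIM, TowerID} has no BCNF violation.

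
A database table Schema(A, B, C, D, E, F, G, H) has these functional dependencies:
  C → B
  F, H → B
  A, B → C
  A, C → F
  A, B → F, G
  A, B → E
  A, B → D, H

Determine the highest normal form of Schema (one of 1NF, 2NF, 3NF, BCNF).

3NF

Candidate keys: {A, B}, {A, C}, {A, F, H}. Prime attributes: {A, B, C, F, H}.
C → B: {C}⁺ = {B, C}, which is not all of the attributes, so the left side is not a superkey — BCNF is violated.
Since {B} ⊆ prime attributes and every other non-superkey FD also has a prime right side, the schema is in 3NF.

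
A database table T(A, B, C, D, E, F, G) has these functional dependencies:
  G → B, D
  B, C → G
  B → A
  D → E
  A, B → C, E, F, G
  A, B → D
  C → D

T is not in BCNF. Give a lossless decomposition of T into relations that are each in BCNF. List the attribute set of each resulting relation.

{A, B, C, F, G}; {C, D}; {D, E}

Candidate keys of the original relation: {B}, {G}.
Within {A, B, C, D, E, F, G}: {D}⁺ ∩ {A, B, C, D, E, F, G} = {D, E}, not the whole set, so D → E violates BCNF; decompose into {D, E} and {A, B, C, D, F, G}.
{D, E} is in BCNF.
Within {A, B, C, D, F, G}: {C}⁺ ∩ {A, B, C, D, F, G} = {C, D}, not the whole set, so C → D violates BCNF; decompose into {C, D} and {A, B, C, F, G}.
{C, D} is in BCNF.
{A, B, C, F, G} is in BCNF.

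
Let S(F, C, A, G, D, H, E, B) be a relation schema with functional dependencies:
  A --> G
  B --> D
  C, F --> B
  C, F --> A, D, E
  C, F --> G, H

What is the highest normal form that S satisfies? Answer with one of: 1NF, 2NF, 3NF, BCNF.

2NF

Candidate key: {C, F}. Prime attributes: {C, F}.
For A --> G we have {A}⁺ = {A, G}; {A} is not a superkey, so BCNF fails.
A --> G determines the non-prime attribute {G} from a non-superkey — 3NF is violated.
No non-prime attribute depends on a proper subset of any candidate key, so 2NF holds.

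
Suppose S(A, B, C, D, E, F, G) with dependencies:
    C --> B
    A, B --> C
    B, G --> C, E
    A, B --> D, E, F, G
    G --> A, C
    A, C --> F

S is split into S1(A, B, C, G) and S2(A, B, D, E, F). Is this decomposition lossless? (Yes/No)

S1 ∩ S2 = {A, B}; its closure under F is {A, B, C, D, E, F, G}.
This includes all of S1, so the common attributes are a superkey of S1 — the join is lossless.

Yes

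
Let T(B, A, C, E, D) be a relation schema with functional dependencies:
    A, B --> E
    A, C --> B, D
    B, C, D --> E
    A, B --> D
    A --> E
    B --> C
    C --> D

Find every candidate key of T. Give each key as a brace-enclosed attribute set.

Attributes never on any right-hand side: {A} — every candidate key must contain it.
{A, B} is a candidate key since {A, B}⁺ = {A, B, C, D, E} covers every attribute.
{A, C} is a candidate key since {A, C}⁺ = {A, B, C, D, E} covers every attribute.
No proper subset of any of these is a key, and no other minimal superkey exists.

{A, B}, {A, C}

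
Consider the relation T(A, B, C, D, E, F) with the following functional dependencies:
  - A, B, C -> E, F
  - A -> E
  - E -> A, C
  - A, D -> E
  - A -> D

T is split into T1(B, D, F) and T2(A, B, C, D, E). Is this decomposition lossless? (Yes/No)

The shared attributes are {B, D} and {B, D}⁺ = {B, D}.
Neither T1 nor T2 is contained in that closure, so the decomposition is lossy.

No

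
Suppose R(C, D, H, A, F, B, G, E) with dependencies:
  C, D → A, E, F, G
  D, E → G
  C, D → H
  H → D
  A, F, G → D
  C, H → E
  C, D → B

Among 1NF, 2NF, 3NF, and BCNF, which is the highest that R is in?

Candidate keys: {A, C, F, G}, {C, D}, {C, H}. Prime attributes: {A, C, D, F, G, H}.
D, E → G breaks BCNF: {D, E}⁺ = {D, E, G}, so {D, E} is not a superkey.
But every attribute on its right side ({G}) is prime, and the same holds for every other non-superkey FD, so 3NF still holds.

3NF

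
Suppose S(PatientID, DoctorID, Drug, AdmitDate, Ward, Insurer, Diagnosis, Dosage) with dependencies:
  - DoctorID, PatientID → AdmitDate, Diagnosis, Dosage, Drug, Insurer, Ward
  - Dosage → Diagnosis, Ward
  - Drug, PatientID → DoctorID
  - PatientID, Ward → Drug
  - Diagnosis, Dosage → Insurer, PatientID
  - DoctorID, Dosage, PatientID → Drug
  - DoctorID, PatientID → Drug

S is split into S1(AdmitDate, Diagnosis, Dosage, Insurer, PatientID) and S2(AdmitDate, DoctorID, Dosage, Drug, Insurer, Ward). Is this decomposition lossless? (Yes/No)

Yes

The shared attributes are {AdmitDate, Dosage, Insurer} and {AdmitDate, Dosage, Insurer}⁺ = {AdmitDate, Diagnosis, DoctorID, Dosage, Drug, Insurer, PatientID, Ward}.
This includes all of S1, so the common attributes are a superkey of S1 — the join is lossless.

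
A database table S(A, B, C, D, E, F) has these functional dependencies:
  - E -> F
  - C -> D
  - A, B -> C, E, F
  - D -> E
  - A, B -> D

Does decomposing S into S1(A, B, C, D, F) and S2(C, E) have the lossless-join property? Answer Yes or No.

S1 ∩ S2 = {C}; its closure under F is {C, D, E, F}.
This includes all of S2, so the common attributes are a superkey of S2 — the join is lossless.

Yes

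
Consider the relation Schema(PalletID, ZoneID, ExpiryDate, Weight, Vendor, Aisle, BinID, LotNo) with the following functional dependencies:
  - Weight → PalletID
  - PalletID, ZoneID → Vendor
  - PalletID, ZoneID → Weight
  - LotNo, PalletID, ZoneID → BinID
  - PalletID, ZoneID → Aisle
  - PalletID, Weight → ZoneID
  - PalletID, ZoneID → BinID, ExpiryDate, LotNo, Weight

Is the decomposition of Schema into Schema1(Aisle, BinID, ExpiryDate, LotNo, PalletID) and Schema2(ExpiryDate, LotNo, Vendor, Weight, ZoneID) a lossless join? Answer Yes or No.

No

Common attributes: {ExpiryDate, LotNo}; their closure is {ExpiryDate, LotNo}.
Schema1 ⊄ {ExpiryDate, LotNo} and Schema2 ⊄ {ExpiryDate, LotNo}, so the split is lossy.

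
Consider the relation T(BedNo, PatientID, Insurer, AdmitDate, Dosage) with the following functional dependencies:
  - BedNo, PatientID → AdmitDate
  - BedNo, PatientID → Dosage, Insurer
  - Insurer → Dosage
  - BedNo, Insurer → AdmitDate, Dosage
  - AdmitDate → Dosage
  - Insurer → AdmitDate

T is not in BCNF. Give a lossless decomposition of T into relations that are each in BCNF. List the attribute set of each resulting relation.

{AdmitDate, Dosage}; {AdmitDate, Insurer}; {BedNo, Insurer, PatientID}

Candidate key of the original relation: {BedNo, PatientID}.
In {AdmitDate, BedNo, Dosage, Insurer, PatientID}, {Insurer} is not a superkey ({Insurer}⁺ restricted to this set is {AdmitDate, Dosage, Insurer}), so split on Insurer → AdmitDate, Dosage into {AdmitDate, Dosage, Insurer} and {BedNo, Insurer, PatientID}.
In {AdmitDate, Dosage, Insurer}, {AdmitDate} is not a superkey ({AdmitDate}⁺ restricted to this set is {AdmitDate, Dosage}), so split on AdmitDate → Dosage into {AdmitDate, Dosage} and {AdmitDate, Insurer}.
{AdmitDate, Dosage} has no BCNF violation.
{AdmitDate, Insurer} has no BCNF violation.
{BedNo, Insurer, PatientID} has no BCNF violation.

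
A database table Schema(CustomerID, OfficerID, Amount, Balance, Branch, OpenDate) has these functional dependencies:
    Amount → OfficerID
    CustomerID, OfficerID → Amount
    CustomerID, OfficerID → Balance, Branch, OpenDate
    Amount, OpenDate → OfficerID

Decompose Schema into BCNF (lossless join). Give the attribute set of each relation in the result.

Candidate keys of the original relation: {Amount, CustomerID}, {CustomerID, OfficerID}.
Within {Amount, Balance, Branch, CustomerID, OfficerID, OpenDate}: {Amount}⁺ ∩ {Amount, Balance, Branch, CustomerID, OfficerID, OpenDate} = {Amount, OfficerID}, not the whole set, so Amount → OfficerID violates BCNF; decompose into {Amount, OfficerID} and {Amount, Balance, Branch, CustomerID, OpenDate}.
{Amount, OfficerID} is in BCNF.
{Amount, Balance, Branch, CustomerID, OpenDate} is in BCNF.

{Amount, Balance, Branch, CustomerID, OpenDate}; {Amount, OfficerID}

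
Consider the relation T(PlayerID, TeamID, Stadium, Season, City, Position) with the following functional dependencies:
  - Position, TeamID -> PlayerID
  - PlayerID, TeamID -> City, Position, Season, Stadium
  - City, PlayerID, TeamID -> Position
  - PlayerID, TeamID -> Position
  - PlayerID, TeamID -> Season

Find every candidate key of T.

{PlayerID, TeamID}, {Position, TeamID}

No FD produces {TeamID}, so it must be in every candidate key.
{PlayerID, TeamID} is a candidate key since {PlayerID, TeamID}⁺ = {City, PlayerID, Position, Season, Stadium, TeamID} covers every attribute.
{Position, TeamID} is a candidate key since {Position, TeamID}⁺ = {City, PlayerID, Position, Season, Stadium, TeamID} covers every attribute.
These are minimal and exhaustive — every other superkey contains one of them.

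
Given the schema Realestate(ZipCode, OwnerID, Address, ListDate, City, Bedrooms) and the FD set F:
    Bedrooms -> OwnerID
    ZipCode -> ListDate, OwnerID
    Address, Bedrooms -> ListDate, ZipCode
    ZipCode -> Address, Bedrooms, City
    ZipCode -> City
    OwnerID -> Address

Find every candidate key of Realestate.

{Bedrooms}⁺ = {Address, Bedrooms, City, ListDate, OwnerID, ZipCode} — all of the relation — so {Bedrooms} is a candidate key.
{ZipCode}⁺ = {Address, Bedrooms, City, ListDate, OwnerID, ZipCode} — all of the relation — so {ZipCode} is a candidate key.
No proper subset of any of these is a key, and no other minimal superkey exists.

{Bedrooms}, {ZipCode}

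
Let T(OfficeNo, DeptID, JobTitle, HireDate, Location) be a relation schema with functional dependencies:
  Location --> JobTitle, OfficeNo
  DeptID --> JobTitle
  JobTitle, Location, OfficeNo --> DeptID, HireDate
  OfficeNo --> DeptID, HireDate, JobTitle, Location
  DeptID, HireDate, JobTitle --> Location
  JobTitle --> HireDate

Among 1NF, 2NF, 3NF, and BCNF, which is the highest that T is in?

Candidate keys: {DeptID}, {Location}, {OfficeNo}. Prime attributes: {DeptID, Location, OfficeNo}.
JobTitle --> HireDate breaks BCNF: {JobTitle}⁺ = {HireDate, JobTitle}, so {JobTitle} is not a superkey.
JobTitle --> HireDate determines the non-prime attribute {HireDate} from a non-superkey — 3NF is violated.
Every candidate key is a single attribute, so no partial dependency is possible; 2NF holds.

2NF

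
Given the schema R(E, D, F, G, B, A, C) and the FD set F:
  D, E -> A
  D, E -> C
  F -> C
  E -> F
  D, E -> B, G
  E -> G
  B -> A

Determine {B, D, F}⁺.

{A, B, C, D, F}

Start with {B, D, F}.
F -> C applies; add {C} → now {B, C, D, F}.
B -> A applies; add {A} → now {A, B, C, D, F}.
No further FD applies.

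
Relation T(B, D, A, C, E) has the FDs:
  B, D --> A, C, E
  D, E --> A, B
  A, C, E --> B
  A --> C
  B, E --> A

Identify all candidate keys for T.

{D} never appears on the right of any FD, so every key must include it.
{B, D}⁺ = {A, B, C, D, E}, which is every attribute, so {B, D} is a candidate key.
{D, E}⁺ = {A, B, C, D, E}, which is every attribute, so {D, E} is a candidate key.
These are minimal and exhaustive — every other superkey contains one of them.

{B, D}, {D, E}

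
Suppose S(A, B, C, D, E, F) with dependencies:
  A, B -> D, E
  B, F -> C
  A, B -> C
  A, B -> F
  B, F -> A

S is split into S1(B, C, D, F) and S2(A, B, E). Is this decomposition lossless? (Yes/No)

No

Common attributes: {B}; their closure is {B}.
Neither S1 nor S2 is contained in that closure, so the decomposition is lossy.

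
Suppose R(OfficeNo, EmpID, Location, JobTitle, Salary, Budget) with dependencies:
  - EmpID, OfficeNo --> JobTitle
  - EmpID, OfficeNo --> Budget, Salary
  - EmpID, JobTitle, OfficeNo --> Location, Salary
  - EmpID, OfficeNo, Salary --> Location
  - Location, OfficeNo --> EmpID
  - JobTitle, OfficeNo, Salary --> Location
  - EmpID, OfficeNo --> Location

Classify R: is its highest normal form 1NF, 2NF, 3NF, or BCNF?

Candidate keys: {EmpID, OfficeNo}, {JobTitle, OfficeNo, Salary}, {Location, OfficeNo}. Prime attributes: {EmpID, JobTitle, Location, OfficeNo, Salary}.
Every FD has a superkey on the left, so the relation is in BCNF.

BCNF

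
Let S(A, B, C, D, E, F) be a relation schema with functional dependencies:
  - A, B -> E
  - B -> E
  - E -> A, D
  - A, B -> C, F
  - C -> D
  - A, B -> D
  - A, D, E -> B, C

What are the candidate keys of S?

{B}⁺ = {A, B, C, D, E, F}, which is every attribute, so {B} is a candidate key.
{E}⁺ = {A, B, C, D, E, F}, which is every attribute, so {E} is a candidate key.
These are minimal and exhaustive — every other superkey contains one of them.

{B}, {E}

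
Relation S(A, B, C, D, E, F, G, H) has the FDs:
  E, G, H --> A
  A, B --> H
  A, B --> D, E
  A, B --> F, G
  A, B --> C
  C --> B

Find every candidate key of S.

{A, B} is a candidate key since {A, B}⁺ = {A, B, C, D, E, F, G, H} covers every attribute.
{A, C} is a candidate key since {A, C}⁺ = {A, B, C, D, E, F, G, H} covers every attribute.
{B, E, G, H} is a candidate key since {B, E, G, H}⁺ = {A, B, C, D, E, F, G, H} covers every attribute.
{C, E, G, H} is a candidate key since {C, E, G, H}⁺ = {A, B, C, D, E, F, G, H} covers every attribute.
Any other superkey properly contains one of these, so there are no further candidate keys.

{A, B}, {A, C}, {B, E, G, H}, {C, E, G, H}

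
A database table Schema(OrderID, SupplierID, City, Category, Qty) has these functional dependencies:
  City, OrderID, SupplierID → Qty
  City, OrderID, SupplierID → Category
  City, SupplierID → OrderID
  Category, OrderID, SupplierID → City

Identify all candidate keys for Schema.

Attributes never on any right-hand side: {SupplierID} — every candidate key must contain it.
{City, SupplierID} is a candidate key since {City, SupplierID}⁺ = {Category, City, OrderID, Qty, SupplierID} covers every attribute.
{Category, OrderID, SupplierID} is a candidate key since {Category, OrderID, SupplierID}⁺ = {Category, City, OrderID, Qty, SupplierID} covers every attribute.
No proper subset of any of these is a key, and no other minimal superkey exists.

{Category, OrderID, SupplierID}, {City, SupplierID}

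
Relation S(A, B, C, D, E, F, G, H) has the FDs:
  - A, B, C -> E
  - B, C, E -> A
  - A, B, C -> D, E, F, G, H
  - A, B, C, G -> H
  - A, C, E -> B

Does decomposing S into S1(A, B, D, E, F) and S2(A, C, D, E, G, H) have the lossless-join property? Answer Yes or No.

No

The shared attributes are {A, D, E} and {A, D, E}⁺ = {A, D, E}.
Neither S1 nor S2 is contained in that closure, so the decomposition is lossy.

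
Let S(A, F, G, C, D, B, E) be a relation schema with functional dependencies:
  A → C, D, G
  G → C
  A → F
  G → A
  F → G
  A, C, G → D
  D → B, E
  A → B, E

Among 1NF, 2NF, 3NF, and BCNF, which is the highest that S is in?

2NF

Candidate keys: {A}, {F}, {G}. Prime attributes: {A, F, G}.
D → B, E breaks BCNF: {D}⁺ = {B, D, E}, so {D} is not a superkey.
D → B, E determines the non-prime attributes {B, E} from a non-superkey — 3NF is violated.
With only single-attribute keys there can be no partial dependency, so 2NF holds.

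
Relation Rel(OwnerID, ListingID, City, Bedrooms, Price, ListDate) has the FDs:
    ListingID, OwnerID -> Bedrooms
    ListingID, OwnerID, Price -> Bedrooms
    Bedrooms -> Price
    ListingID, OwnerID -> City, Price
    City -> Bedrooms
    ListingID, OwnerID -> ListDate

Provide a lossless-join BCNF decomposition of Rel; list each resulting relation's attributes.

Candidate key of the original relation: {ListingID, OwnerID}.
{Bedrooms, City, ListDate, ListingID, OwnerID, Price}: {Bedrooms} determines {Bedrooms, Price} here but is not a superkey — split on Bedrooms -> Price, giving {Bedrooms, Price} and {Bedrooms, City, ListDate, ListingID, OwnerID}.
{Bedrooms, Price} is in BCNF.
{Bedrooms, City, ListDate, ListingID, OwnerID}: {City} determines {Bedrooms, City} here but is not a superkey — split on City -> Bedrooms, giving {Bedrooms, City} and {City, ListDate, ListingID, OwnerID}.
{Bedrooms, City} is in BCNF.
{City, ListDate, ListingID, OwnerID} is in BCNF.

{Bedrooms, City}; {Bedrooms, Price}; {City, ListDate, ListingID, OwnerID}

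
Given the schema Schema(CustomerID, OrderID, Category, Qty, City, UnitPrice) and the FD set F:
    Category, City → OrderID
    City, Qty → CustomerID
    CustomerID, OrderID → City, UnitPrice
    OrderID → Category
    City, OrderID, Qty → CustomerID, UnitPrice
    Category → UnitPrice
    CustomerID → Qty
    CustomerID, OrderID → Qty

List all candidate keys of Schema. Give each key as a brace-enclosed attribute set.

Closure of {CustomerID, OrderID} is {Category, City, CustomerID, OrderID, Qty, UnitPrice}, the whole schema; {CustomerID, OrderID} is a candidate key.
Closure of {Category, City, CustomerID} is {Category, City, CustomerID, OrderID, Qty, UnitPrice}, the whole schema; {Category, City, CustomerID} is a candidate key.
Closure of {Category, City, Qty} is {Category, City, CustomerID, OrderID, Qty, UnitPrice}, the whole schema; {Category, City, Qty} is a candidate key.
Closure of {City, OrderID, Qty} is {Category, City, CustomerID, OrderID, Qty, UnitPrice}, the whole schema; {City, OrderID, Qty} is a candidate key.
Any other superkey properly contains one of these, so there are no further candidate keys.

{Category, City, CustomerID}, {Category, City, Qty}, {City, OrderID, Qty}, {CustomerID, OrderID}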